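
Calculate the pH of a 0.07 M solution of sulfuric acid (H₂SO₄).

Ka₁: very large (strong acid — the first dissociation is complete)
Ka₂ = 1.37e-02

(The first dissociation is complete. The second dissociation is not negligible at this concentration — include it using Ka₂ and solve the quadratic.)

First dissociation is complete: [H⁺]₀ = [HSO₄⁻]₀ = C = 0.07 M. Second dissociation HSO₄⁻ ⇌ H⁺ + SO₄²⁻: let x = [SO₄²⁻]. Ka₂ = (C + x)·x / (C − x) = 1.37e-02 → x² + (C + Ka₂)·x − Ka₂·C = 0 → x² + 0.08370·x − 9.590e-04 = 0. x = (−0.08370 + √(0.08370² + 4 × 9.590e-04)) / 2 = 1.0212e-02 M. [H⁺] = C + x = 0.07 + 1.0212e-02 = 8.0212e-02 M. pH = -log(8.0212e-02) = 1.10.

pH = 1.10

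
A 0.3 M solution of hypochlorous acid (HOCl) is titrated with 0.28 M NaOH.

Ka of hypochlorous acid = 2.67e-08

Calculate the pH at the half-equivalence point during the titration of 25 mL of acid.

At half-equivalence [HA] = [A⁻], so Henderson-Hasselbalch gives pH = pKa = -log(2.67e-08) = 7.57.

pH = pKa = 7.57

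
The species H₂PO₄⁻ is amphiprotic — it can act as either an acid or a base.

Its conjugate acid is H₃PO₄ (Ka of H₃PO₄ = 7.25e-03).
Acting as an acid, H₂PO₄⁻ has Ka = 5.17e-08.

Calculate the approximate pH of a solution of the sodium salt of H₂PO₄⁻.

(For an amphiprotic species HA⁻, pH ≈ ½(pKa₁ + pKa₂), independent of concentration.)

pKa₁ = -log(7.25e-03) = 2.14; pKa₂ = -log(5.17e-08) = 7.29. For an amphiprotic species, pH ≈ ½(pKa₁ + pKa₂) = ½(2.14 + 7.29) = 4.71.

pH = 4.71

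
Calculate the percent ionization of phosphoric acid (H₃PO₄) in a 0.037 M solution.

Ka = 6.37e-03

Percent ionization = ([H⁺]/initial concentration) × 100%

Using Ka equilibrium: x² + Ka×x - Ka×C = 0. Solving: [H⁺] = 1.2494e-02. Percent = (1.2494e-02/0.037) × 100

Percent ionization = 33.8%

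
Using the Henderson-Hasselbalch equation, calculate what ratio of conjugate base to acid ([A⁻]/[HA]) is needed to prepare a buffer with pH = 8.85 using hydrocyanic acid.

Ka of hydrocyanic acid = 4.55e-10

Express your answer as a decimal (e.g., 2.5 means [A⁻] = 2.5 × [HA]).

pKa = -log(4.55e-10) = 9.3420. pH = pKa + log([A⁻]/[HA]), so log([A⁻]/[HA]) = pH − pKa = 8.85 − 9.3420 = -0.4920. [A⁻]/[HA] = 10^(-0.4920) = 0.322

[A⁻]/[HA] = 0.322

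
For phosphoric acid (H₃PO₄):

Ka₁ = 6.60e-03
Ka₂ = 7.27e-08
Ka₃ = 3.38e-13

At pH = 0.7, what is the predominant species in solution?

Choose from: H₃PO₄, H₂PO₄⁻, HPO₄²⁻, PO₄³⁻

pKa₁ = 2.18, pKa₂ = 7.14, pKa₃ = 12.47. For a polyprotic acid the predominant species crosses at each pKa: below pKa_n the protonated form dominates, above it the deprotonated form does. At pH = 0.7, the predominant species is H₃PO₄.

H₃PO₄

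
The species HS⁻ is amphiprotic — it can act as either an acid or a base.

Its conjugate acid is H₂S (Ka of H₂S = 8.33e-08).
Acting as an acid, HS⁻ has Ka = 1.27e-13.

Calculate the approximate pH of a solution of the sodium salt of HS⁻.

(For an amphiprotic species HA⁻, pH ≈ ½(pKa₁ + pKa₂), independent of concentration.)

pKa₁ = -log(8.33e-08) = 7.08; pKa₂ = -log(1.27e-13) = 12.90. For an amphiprotic species, pH ≈ ½(pKa₁ + pKa₂) = ½(7.08 + 12.90) = 9.99.

pH = 9.99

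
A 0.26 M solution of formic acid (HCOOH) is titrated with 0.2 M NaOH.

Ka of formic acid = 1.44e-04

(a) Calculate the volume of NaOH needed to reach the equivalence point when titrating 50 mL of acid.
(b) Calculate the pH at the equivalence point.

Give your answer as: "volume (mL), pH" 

moles acid = 0.26 × 50/1000 = 0.013 mol; V_base = moles/0.2 × 1000 = 65.0 mL. At equivalence only the conjugate base is present: [A⁻] = 0.013/0.115 = 1.1304e-01 M. Kb = Kw/Ka = 6.94e-11; [OH⁻] = √(Kb × [A⁻]) = 2.8018e-06; pOH = 5.55; pH = 14 - pOH = 8.45.

V = 65.0 mL, pH = 8.45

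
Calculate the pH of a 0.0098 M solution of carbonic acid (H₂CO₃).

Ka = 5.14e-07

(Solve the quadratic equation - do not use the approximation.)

x² + Ka×x - Ka×C = 0. Using quadratic formula: [H⁺] = 7.0717e-05

pH = 4.15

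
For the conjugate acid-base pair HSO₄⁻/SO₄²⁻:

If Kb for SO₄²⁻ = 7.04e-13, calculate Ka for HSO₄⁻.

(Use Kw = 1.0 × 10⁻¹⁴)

For a conjugate pair Ka × Kb = Kw, so Ka = Kw/Kb = 1.0 × 10⁻¹⁴ / 7.04e-13 = 1.42e-02.

K_a = 1.42e-02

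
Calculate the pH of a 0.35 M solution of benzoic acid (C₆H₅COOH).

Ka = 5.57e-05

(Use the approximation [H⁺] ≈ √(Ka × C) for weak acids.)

[H⁺] = √(Ka × C) = √(5.57e-05 × 0.35) = 4.4153e-03. pH = -log(4.4153e-03)

pH = 2.36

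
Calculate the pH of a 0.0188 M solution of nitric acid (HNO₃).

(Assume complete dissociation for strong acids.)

[H⁺] = 0.0188 M for strong acid. pH = -log[H⁺] = -log(0.0188)

pH = 1.73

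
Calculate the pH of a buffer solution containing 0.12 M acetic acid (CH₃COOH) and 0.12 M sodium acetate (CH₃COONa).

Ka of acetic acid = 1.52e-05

pKa = -log(1.52e-05) = 4.82. pH = pKa + log([A⁻]/[HA]) = 4.82 + log(0.12/0.12)

pH = 4.82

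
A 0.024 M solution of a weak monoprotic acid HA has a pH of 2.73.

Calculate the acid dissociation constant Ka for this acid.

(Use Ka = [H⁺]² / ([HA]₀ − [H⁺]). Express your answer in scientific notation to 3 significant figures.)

[H⁺] = 10^(−pH) = 10^(−2.73) = 1.862e-03 M. For HA ⇌ H⁺ + A⁻, Ka = [H⁺][A⁻]/[HA] = [H⁺]² / ([HA]₀ − [H⁺]) = (1.862e-03)² / (0.024 − 1.862e-03) = 1.57e-04.

K_a = 1.57e-04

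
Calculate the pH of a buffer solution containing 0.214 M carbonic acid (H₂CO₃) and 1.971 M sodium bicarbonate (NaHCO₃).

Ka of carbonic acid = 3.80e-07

pKa = -log(3.80e-07) = 6.42. pH = pKa + log([A⁻]/[HA]) = 6.42 + log(1.971/0.214)

pH = 7.38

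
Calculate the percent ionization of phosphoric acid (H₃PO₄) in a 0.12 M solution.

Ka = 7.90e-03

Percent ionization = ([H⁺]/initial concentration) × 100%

Using Ka equilibrium: x² + Ka×x - Ka×C = 0. Solving: [H⁺] = 2.7092e-02. Percent = (2.7092e-02/0.12) × 100

Percent ionization = 22.6%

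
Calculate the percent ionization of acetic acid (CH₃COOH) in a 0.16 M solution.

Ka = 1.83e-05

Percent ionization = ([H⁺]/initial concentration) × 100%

Using Ka equilibrium: x² + Ka×x - Ka×C = 0. Solving: [H⁺] = 1.7020e-03. Percent = (1.7020e-03/0.16) × 100

Percent ionization = 1.06%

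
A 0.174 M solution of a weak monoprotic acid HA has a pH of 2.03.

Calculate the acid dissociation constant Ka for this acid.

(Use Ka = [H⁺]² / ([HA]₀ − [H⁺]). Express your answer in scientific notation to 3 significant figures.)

[H⁺] = 10^(−pH) = 10^(−2.03) = 9.333e-03 M. For HA ⇌ H⁺ + A⁻, Ka = [H⁺][A⁻]/[HA] = [H⁺]² / ([HA]₀ − [H⁺]) = (9.333e-03)² / (0.174 − 9.333e-03) = 5.29e-04.

K_a = 5.29e-04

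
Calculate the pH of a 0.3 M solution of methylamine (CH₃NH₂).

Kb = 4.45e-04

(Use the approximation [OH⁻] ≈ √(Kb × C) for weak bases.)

[OH⁻] = √(Kb × C) = √(4.45e-04 × 0.3) = 1.1554e-02. pOH = 1.94, pH = 14 - pOH

pH = 12.06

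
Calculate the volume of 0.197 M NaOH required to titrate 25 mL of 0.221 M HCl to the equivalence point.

At equivalence: moles acid = moles base. moles HCl = 0.221 × 25/1000 = 0.005525 mol. V_base = moles / 0.197 × 1000 = 28.0 mL.

V_{base} = 28.0 mL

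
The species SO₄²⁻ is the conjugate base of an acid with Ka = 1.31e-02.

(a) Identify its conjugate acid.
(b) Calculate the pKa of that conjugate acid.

(a) The conjugate acid is formed by adding one H⁺ to SO₄²⁻, giving HSO₄⁻. (b) pKa = -log(Ka) = -log(1.31e-02) = 1.88.

Conjugate acid: HSO₄⁻; pK_a = 1.88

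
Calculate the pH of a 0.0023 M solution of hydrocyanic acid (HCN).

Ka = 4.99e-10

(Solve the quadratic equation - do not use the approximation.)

x² + Ka×x - Ka×C = 0. Using quadratic formula: [H⁺] = 1.0711e-06

pH = 5.97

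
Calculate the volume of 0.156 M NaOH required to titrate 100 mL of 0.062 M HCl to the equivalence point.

At equivalence: moles acid = moles base. moles HCl = 0.062 × 100/1000 = 0.0062 mol. V_base = moles / 0.156 × 1000 = 39.7 mL.

V_{base} = 39.7 mL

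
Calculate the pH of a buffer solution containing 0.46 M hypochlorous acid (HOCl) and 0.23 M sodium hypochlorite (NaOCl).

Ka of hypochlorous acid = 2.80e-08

pKa = -log(2.80e-08) = 7.55. pH = pKa + log([A⁻]/[HA]) = 7.55 + log(0.23/0.46)

pH = 7.25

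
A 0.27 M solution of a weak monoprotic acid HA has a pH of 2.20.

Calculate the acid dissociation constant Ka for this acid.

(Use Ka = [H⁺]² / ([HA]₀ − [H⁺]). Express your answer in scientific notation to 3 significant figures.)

[H⁺] = 10^(−pH) = 10^(−2.20) = 6.310e-03 M. For HA ⇌ H⁺ + A⁻, Ka = [H⁺][A⁻]/[HA] = [H⁺]² / ([HA]₀ − [H⁺]) = (6.310e-03)² / (0.27 − 6.310e-03) = 1.51e-04.

K_a = 1.51e-04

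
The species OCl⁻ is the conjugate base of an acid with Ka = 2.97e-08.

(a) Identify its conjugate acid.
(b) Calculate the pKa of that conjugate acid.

(a) The conjugate acid is formed by adding one H⁺ to OCl⁻, giving HOCl. (b) pKa = -log(Ka) = -log(2.97e-08) = 7.53.

Conjugate acid: HOCl; pK_a = 7.53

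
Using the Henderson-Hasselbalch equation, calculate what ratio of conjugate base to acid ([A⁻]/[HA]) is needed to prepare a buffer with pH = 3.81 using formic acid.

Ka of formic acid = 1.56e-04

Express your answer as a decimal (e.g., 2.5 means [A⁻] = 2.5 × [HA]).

pKa = -log(1.56e-04) = 3.8069. pH = pKa + log([A⁻]/[HA]), so log([A⁻]/[HA]) = pH − pKa = 3.81 − 3.8069 = 0.0031. [A⁻]/[HA] = 10^(0.0031) = 1.01

[A⁻]/[HA] = 1.01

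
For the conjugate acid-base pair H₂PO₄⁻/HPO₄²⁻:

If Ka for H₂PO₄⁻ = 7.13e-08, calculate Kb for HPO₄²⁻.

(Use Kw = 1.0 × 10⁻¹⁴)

For a conjugate pair Ka × Kb = Kw, so Kb = Kw/Ka = 1.0 × 10⁻¹⁴ / 7.13e-08 = 1.40e-07.

K_b = 1.40e-07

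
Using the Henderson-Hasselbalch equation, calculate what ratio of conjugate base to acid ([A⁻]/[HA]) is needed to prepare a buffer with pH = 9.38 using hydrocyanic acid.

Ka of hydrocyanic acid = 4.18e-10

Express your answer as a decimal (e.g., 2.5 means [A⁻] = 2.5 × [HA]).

pKa = -log(4.18e-10) = 9.3788. pH = pKa + log([A⁻]/[HA]), so log([A⁻]/[HA]) = pH − pKa = 9.38 − 9.3788 = 0.0012. [A⁻]/[HA] = 10^(0.0012) = 1.00

[A⁻]/[HA] = 1.00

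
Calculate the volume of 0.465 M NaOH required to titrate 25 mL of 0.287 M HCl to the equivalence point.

At equivalence: moles acid = moles base. moles HCl = 0.287 × 25/1000 = 0.007175 mol. V_base = moles / 0.465 × 1000 = 15.4 mL.

V_{base} = 15.4 mL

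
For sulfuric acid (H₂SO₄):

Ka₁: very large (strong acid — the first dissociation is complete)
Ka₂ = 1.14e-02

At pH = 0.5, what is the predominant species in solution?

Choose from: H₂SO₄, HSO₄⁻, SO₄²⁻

The first dissociation is complete, so H₂SO₄ itself is never the predominant species in water; pKa₂ = -log(1.14e-02) = 1.94. For a polyprotic acid the predominant species crosses at each pKa: below pKa_n the protonated form dominates, above it the deprotonated form does. At pH = 0.5, the predominant species is HSO₄⁻.

HSO₄⁻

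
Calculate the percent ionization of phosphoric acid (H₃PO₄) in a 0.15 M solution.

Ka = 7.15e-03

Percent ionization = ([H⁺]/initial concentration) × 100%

Using Ka equilibrium: x² + Ka×x - Ka×C = 0. Solving: [H⁺] = 2.9369e-02. Percent = (2.9369e-02/0.15) × 100

Percent ionization = 19.6%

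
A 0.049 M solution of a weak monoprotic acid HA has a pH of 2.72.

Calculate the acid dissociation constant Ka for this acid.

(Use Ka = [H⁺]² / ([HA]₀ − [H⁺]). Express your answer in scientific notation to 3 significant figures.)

[H⁺] = 10^(−pH) = 10^(−2.72) = 1.905e-03 M. For HA ⇌ H⁺ + A⁻, Ka = [H⁺][A⁻]/[HA] = [H⁺]² / ([HA]₀ − [H⁺]) = (1.905e-03)² / (0.049 − 1.905e-03) = 7.71e-05.

K_a = 7.71e-05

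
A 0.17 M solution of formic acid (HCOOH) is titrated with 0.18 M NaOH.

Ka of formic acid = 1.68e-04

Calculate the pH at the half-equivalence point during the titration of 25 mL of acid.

At half-equivalence [HA] = [A⁻], so Henderson-Hasselbalch gives pH = pKa = -log(1.68e-04) = 3.77.

pH = pKa = 3.77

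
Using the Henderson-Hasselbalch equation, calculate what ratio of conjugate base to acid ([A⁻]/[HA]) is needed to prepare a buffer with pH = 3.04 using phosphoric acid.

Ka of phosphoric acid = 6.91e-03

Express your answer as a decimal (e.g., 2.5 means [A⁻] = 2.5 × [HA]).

pKa = -log(6.91e-03) = 2.1605. pH = pKa + log([A⁻]/[HA]), so log([A⁻]/[HA]) = pH − pKa = 3.04 − 2.1605 = 0.8795. [A⁻]/[HA] = 10^(0.8795) = 7.58

[A⁻]/[HA] = 7.58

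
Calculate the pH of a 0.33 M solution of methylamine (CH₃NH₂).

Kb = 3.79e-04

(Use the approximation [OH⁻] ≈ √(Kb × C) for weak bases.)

[OH⁻] = √(Kb × C) = √(3.79e-04 × 0.33) = 1.1183e-02. pOH = 1.95, pH = 14 - pOH

pH = 12.05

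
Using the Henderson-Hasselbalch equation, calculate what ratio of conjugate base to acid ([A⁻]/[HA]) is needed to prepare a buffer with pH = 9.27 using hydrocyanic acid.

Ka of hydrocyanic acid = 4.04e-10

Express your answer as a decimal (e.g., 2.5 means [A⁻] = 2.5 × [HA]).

pKa = -log(4.04e-10) = 9.3936. pH = pKa + log([A⁻]/[HA]), so log([A⁻]/[HA]) = pH − pKa = 9.27 − 9.3936 = -0.1236. [A⁻]/[HA] = 10^(-0.1236) = 0.752

[A⁻]/[HA] = 0.752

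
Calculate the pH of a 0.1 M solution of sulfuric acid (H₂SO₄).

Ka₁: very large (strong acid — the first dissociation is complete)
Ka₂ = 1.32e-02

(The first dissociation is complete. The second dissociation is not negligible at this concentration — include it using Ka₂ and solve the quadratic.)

First dissociation is complete: [H⁺]₀ = [HSO₄⁻]₀ = C = 0.1 M. Second dissociation HSO₄⁻ ⇌ H⁺ + SO₄²⁻: let x = [SO₄²⁻]. Ka₂ = (C + x)·x / (C − x) = 1.32e-02 → x² + (C + Ka₂)·x − Ka₂·C = 0 → x² + 0.11320·x − 1.320e-03 = 0. x = (−0.11320 + √(0.11320² + 4 × 1.320e-03)) / 2 = 1.0657e-02 M. [H⁺] = C + x = 0.1 + 1.0657e-02 = 1.1066e-01 M. pH = -log(1.1066e-01) = 0.96.

pH = 0.96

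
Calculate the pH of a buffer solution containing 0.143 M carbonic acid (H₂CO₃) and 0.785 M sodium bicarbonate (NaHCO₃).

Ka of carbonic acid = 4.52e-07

pKa = -log(4.52e-07) = 6.34. pH = pKa + log([A⁻]/[HA]) = 6.34 + log(0.785/0.143)

pH = 7.08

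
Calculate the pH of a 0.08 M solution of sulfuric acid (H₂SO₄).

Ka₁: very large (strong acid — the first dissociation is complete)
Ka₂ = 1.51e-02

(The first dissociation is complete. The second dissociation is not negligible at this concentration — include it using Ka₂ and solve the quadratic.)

First dissociation is complete: [H⁺]₀ = [HSO₄⁻]₀ = C = 0.08 M. Second dissociation HSO₄⁻ ⇌ H⁺ + SO₄²⁻: let x = [SO₄²⁻]. Ka₂ = (C + x)·x / (C − x) = 1.51e-02 → x² + (C + Ka₂)·x − Ka₂·C = 0 → x² + 0.09510·x − 1.208e-03 = 0. x = (−0.09510 + √(0.09510² + 4 × 1.208e-03)) / 2 = 1.1348e-02 M. [H⁺] = C + x = 0.08 + 1.1348e-02 = 9.1348e-02 M. pH = -log(9.1348e-02) = 1.04.

pH = 1.04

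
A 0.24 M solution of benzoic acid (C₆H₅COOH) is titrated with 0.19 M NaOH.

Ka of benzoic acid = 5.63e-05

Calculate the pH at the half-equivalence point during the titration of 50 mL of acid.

At half-equivalence [HA] = [A⁻], so Henderson-Hasselbalch gives pH = pKa = -log(5.63e-05) = 4.25.

pH = pKa = 4.25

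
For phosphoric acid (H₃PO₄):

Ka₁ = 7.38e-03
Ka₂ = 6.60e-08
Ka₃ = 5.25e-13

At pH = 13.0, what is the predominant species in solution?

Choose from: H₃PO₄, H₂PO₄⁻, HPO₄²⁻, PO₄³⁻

pKa₁ = 2.13, pKa₂ = 7.18, pKa₃ = 12.28. For a polyprotic acid the predominant species crosses at each pKa: below pKa_n the protonated form dominates, above it the deprotonated form does. At pH = 13.0, the predominant species is PO₄³⁻.

PO₄³⁻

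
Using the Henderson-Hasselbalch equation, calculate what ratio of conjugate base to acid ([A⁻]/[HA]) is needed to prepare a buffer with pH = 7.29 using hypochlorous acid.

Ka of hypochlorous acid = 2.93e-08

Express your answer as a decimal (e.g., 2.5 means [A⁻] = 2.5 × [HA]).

pKa = -log(2.93e-08) = 7.5331. pH = pKa + log([A⁻]/[HA]), so log([A⁻]/[HA]) = pH − pKa = 7.29 − 7.5331 = -0.2431. [A⁻]/[HA] = 10^(-0.2431) = 0.571

[A⁻]/[HA] = 0.571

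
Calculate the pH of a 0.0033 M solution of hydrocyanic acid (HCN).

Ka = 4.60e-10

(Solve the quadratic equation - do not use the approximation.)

x² + Ka×x - Ka×C = 0. Using quadratic formula: [H⁺] = 1.2318e-06

pH = 5.91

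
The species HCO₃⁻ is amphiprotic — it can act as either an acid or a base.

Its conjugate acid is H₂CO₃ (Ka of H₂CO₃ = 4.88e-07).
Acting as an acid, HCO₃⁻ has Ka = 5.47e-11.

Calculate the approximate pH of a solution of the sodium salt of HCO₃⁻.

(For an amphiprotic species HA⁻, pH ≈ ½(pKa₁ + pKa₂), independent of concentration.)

pKa₁ = -log(4.88e-07) = 6.31; pKa₂ = -log(5.47e-11) = 10.26. For an amphiprotic species, pH ≈ ½(pKa₁ + pKa₂) = ½(6.31 + 10.26) = 8.29.

pH = 8.29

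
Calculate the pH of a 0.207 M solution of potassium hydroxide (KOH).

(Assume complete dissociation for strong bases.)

[OH⁻] = 0.207 M for strong base. pOH = -log[OH⁻] = 0.68, pH = 14 - pOH

pH = 13.32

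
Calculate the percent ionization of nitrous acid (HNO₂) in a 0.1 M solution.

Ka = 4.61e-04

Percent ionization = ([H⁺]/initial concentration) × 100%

Using Ka equilibrium: x² + Ka×x - Ka×C = 0. Solving: [H⁺] = 6.5631e-03. Percent = (6.5631e-03/0.1) × 100

Percent ionization = 6.56%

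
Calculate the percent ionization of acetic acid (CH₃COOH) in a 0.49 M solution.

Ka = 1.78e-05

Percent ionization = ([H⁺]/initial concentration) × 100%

Using Ka equilibrium: x² + Ka×x - Ka×C = 0. Solving: [H⁺] = 2.9444e-03. Percent = (2.9444e-03/0.49) × 100

Percent ionization = 0.601%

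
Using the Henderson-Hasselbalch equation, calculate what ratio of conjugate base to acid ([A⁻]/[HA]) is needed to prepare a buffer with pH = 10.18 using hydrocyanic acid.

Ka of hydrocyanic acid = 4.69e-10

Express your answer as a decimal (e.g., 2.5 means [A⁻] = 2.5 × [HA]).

pKa = -log(4.69e-10) = 9.3288. pH = pKa + log([A⁻]/[HA]), so log([A⁻]/[HA]) = pH − pKa = 10.18 − 9.3288 = 0.8512. [A⁻]/[HA] = 10^(0.8512) = 7.10

[A⁻]/[HA] = 7.10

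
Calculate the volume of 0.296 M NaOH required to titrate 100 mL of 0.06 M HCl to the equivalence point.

At equivalence: moles acid = moles base. moles HCl = 0.06 × 100/1000 = 0.006 mol. V_base = moles / 0.296 × 1000 = 20.3 mL.

V_{base} = 20.3 mL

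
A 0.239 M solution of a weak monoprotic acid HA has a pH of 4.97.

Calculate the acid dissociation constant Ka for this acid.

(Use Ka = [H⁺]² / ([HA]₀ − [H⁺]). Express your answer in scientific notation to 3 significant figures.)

[H⁺] = 10^(−pH) = 10^(−4.97) = 1.072e-05 M. For HA ⇌ H⁺ + A⁻, Ka = [H⁺][A⁻]/[HA] = [H⁺]² / ([HA]₀ − [H⁺]) = (1.072e-05)² / (0.239 − 1.072e-05) = 4.80e-10.

K_a = 4.80e-10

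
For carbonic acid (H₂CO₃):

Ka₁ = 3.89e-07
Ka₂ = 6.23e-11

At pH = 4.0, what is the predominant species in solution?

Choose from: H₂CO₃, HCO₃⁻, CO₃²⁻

pKa₁ = 6.41, pKa₂ = 10.21. For a polyprotic acid the predominant species crosses at each pKa: below pKa_n the protonated form dominates, above it the deprotonated form does. At pH = 4.0, the predominant species is H₂CO₃.

H₂CO₃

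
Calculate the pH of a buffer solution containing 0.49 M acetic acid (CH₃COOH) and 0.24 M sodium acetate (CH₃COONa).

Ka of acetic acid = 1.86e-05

pKa = -log(1.86e-05) = 4.73. pH = pKa + log([A⁻]/[HA]) = 4.73 + log(0.24/0.49)

pH = 4.42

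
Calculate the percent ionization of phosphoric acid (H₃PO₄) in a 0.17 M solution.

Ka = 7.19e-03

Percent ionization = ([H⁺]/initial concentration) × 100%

Using Ka equilibrium: x² + Ka×x - Ka×C = 0. Solving: [H⁺] = 3.1551e-02. Percent = (3.1551e-02/0.17) × 100

Percent ionization = 18.6%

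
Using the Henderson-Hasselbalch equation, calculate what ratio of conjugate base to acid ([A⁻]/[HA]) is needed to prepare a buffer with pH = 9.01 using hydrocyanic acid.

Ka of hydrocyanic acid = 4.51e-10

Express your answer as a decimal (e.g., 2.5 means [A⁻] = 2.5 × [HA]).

pKa = -log(4.51e-10) = 9.3458. pH = pKa + log([A⁻]/[HA]), so log([A⁻]/[HA]) = pH − pKa = 9.01 − 9.3458 = -0.3358. [A⁻]/[HA] = 10^(-0.3358) = 0.462

[A⁻]/[HA] = 0.462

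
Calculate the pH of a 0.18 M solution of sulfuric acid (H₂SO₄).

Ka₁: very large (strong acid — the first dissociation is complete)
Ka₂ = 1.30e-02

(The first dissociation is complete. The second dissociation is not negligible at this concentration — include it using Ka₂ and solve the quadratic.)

First dissociation is complete: [H⁺]₀ = [HSO₄⁻]₀ = C = 0.18 M. Second dissociation HSO₄⁻ ⇌ H⁺ + SO₄²⁻: let x = [SO₄²⁻]. Ka₂ = (C + x)·x / (C − x) = 1.30e-02 → x² + (C + Ka₂)·x − Ka₂·C = 0 → x² + 0.19300·x − 2.340e-03 = 0. x = (−0.19300 + √(0.19300² + 4 × 2.340e-03)) / 2 = 1.1446e-02 M. [H⁺] = C + x = 0.18 + 1.1446e-02 = 1.9145e-01 M. pH = -log(1.9145e-01) = 0.72.

pH = 0.72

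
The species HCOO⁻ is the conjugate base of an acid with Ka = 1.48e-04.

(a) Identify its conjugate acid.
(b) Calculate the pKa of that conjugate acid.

(a) The conjugate acid is formed by adding one H⁺ to HCOO⁻, giving HCOOH. (b) pKa = -log(Ka) = -log(1.48e-04) = 3.83.

Conjugate acid: HCOOH; pK_a = 3.83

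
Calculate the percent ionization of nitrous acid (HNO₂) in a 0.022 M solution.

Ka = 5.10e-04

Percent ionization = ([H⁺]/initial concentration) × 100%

Using Ka equilibrium: x² + Ka×x - Ka×C = 0. Solving: [H⁺] = 3.1043e-03. Percent = (3.1043e-03/0.022) × 100

Percent ionization = 14.1%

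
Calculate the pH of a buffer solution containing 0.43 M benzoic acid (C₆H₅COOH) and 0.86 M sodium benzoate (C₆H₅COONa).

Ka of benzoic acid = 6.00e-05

pKa = -log(6.00e-05) = 4.22. pH = pKa + log([A⁻]/[HA]) = 4.22 + log(0.86/0.43)

pH = 4.52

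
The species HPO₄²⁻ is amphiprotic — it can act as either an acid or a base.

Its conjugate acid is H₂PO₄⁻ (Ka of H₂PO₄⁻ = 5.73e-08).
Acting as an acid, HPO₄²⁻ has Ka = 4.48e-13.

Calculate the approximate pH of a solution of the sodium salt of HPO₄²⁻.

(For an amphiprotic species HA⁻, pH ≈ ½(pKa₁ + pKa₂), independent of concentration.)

pKa₁ = -log(5.73e-08) = 7.24; pKa₂ = -log(4.48e-13) = 12.35. For an amphiprotic species, pH ≈ ½(pKa₁ + pKa₂) = ½(7.24 + 12.35) = 9.80.

pH = 9.80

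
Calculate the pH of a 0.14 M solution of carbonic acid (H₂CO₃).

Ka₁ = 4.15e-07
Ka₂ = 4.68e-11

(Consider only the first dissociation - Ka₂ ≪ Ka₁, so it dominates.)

First dissociation dominates. From Ka₁ = [H⁺][HA⁻]/[H₂A], x² + Ka₁·x − Ka₁·C = 0 with C = 0.14 M and Ka₁ = 4.15e-07. Solving: [H⁺] = (−Ka₁ + √(Ka₁² + 4·Ka₁·C)) / 2 = 2.4083e-04 M. pH = -log(2.4083e-04) = 3.62.

pH = 3.62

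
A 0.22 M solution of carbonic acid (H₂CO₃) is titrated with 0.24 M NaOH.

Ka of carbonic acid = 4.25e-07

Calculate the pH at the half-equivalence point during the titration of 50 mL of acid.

At half-equivalence [HA] = [A⁻], so Henderson-Hasselbalch gives pH = pKa = -log(4.25e-07) = 6.37.

pH = pKa = 6.37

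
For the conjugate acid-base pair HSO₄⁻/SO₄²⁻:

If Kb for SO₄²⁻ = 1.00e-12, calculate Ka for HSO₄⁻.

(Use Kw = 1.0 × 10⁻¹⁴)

For a conjugate pair Ka × Kb = Kw, so Ka = Kw/Kb = 1.0 × 10⁻¹⁴ / 1.00e-12 = 1.00e-02.

K_a = 1.00e-02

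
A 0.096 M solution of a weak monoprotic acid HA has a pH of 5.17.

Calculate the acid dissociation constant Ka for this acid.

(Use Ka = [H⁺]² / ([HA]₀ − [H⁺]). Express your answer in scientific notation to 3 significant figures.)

[H⁺] = 10^(−pH) = 10^(−5.17) = 6.761e-06 M. For HA ⇌ H⁺ + A⁻, Ka = [H⁺][A⁻]/[HA] = [H⁺]² / ([HA]₀ − [H⁺]) = (6.761e-06)² / (0.096 − 6.761e-06) = 4.76e-10.

K_a = 4.76e-10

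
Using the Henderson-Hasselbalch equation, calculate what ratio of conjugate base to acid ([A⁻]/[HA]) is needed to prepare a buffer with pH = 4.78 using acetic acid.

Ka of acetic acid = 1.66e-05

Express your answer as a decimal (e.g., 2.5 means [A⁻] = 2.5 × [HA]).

pKa = -log(1.66e-05) = 4.7799. pH = pKa + log([A⁻]/[HA]), so log([A⁻]/[HA]) = pH − pKa = 4.78 − 4.7799 = 0.0001. [A⁻]/[HA] = 10^(0.0001) = 1.00

[A⁻]/[HA] = 1.00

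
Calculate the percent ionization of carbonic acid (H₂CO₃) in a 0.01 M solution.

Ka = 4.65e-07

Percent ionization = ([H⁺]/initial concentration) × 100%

Using Ka equilibrium: x² + Ka×x - Ka×C = 0. Solving: [H⁺] = 6.7959e-05. Percent = (6.7959e-05/0.01) × 100

Percent ionization = 0.68%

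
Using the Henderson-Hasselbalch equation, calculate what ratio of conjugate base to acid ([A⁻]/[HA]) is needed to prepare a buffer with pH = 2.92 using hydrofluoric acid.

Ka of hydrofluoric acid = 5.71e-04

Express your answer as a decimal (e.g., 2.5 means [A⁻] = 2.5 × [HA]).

pKa = -log(5.71e-04) = 3.2434. pH = pKa + log([A⁻]/[HA]), so log([A⁻]/[HA]) = pH − pKa = 2.92 − 3.2434 = -0.3234. [A⁻]/[HA] = 10^(-0.3234) = 0.475

[A⁻]/[HA] = 0.475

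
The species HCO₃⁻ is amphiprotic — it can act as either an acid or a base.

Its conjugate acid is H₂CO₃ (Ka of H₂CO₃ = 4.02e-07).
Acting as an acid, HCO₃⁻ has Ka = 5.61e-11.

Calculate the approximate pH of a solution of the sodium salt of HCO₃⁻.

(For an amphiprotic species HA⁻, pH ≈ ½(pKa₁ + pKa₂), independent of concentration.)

pKa₁ = -log(4.02e-07) = 6.40; pKa₂ = -log(5.61e-11) = 10.25. For an amphiprotic species, pH ≈ ½(pKa₁ + pKa₂) = ½(6.40 + 10.25) = 8.32.

pH = 8.32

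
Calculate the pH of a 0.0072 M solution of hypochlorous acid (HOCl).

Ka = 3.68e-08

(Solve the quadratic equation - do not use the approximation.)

x² + Ka×x - Ka×C = 0. Using quadratic formula: [H⁺] = 1.6259e-05

pH = 4.79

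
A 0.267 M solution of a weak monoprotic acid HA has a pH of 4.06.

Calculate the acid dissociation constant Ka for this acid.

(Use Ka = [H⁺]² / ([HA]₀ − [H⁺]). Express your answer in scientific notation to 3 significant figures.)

[H⁺] = 10^(−pH) = 10^(−4.06) = 8.710e-05 M. For HA ⇌ H⁺ + A⁻, Ka = [H⁺][A⁻]/[HA] = [H⁺]² / ([HA]₀ − [H⁺]) = (8.710e-05)² / (0.267 − 8.710e-05) = 2.84e-08.

K_a = 2.84e-08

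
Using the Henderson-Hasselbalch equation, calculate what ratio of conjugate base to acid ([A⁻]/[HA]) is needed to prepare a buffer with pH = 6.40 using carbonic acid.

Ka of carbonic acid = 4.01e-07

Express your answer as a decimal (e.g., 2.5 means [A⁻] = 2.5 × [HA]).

pKa = -log(4.01e-07) = 6.3969. pH = pKa + log([A⁻]/[HA]), so log([A⁻]/[HA]) = pH − pKa = 6.40 − 6.3969 = 0.0031. [A⁻]/[HA] = 10^(0.0031) = 1.01

[A⁻]/[HA] = 1.01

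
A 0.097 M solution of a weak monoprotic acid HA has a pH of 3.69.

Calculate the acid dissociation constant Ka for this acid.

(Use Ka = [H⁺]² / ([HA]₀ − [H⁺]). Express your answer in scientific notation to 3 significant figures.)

[H⁺] = 10^(−pH) = 10^(−3.69) = 2.042e-04 M. For HA ⇌ H⁺ + A⁻, Ka = [H⁺][A⁻]/[HA] = [H⁺]² / ([HA]₀ − [H⁺]) = (2.042e-04)² / (0.097 − 2.042e-04) = 4.31e-07.

K_a = 4.31e-07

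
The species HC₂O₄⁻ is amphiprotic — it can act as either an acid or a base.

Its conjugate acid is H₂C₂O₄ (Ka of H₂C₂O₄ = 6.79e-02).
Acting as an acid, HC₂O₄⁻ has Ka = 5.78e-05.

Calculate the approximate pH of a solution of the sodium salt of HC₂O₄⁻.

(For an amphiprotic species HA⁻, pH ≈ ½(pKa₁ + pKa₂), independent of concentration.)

pKa₁ = -log(6.79e-02) = 1.17; pKa₂ = -log(5.78e-05) = 4.24. For an amphiprotic species, pH ≈ ½(pKa₁ + pKa₂) = ½(1.17 + 4.24) = 2.70.

pH = 2.70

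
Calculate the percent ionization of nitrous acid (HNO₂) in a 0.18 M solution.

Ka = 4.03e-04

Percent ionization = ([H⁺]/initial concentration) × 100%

Using Ka equilibrium: x² + Ka×x - Ka×C = 0. Solving: [H⁺] = 8.3179e-03. Percent = (8.3179e-03/0.18) × 100

Percent ionization = 4.62%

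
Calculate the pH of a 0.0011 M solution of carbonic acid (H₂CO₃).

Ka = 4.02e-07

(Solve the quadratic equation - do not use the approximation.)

x² + Ka×x - Ka×C = 0. Using quadratic formula: [H⁺] = 2.0829e-05

pH = 4.68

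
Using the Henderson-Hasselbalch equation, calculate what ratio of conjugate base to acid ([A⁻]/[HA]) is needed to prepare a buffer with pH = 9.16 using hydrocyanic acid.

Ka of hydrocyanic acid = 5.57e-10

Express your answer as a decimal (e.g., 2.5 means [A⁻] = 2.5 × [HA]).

pKa = -log(5.57e-10) = 9.2541. pH = pKa + log([A⁻]/[HA]), so log([A⁻]/[HA]) = pH − pKa = 9.16 − 9.2541 = -0.0941. [A⁻]/[HA] = 10^(-0.0941) = 0.805

[A⁻]/[HA] = 0.805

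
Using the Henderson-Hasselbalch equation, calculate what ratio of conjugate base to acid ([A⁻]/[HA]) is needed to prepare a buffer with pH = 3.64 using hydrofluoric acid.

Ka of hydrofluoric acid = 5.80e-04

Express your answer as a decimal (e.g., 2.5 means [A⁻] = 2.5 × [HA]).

pKa = -log(5.80e-04) = 3.2366. pH = pKa + log([A⁻]/[HA]), so log([A⁻]/[HA]) = pH − pKa = 3.64 − 3.2366 = 0.4034. [A⁻]/[HA] = 10^(0.4034) = 2.53

[A⁻]/[HA] = 2.53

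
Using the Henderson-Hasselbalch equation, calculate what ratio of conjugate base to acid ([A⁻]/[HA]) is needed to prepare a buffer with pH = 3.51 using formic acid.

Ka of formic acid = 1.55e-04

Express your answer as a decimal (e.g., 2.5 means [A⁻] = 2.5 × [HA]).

pKa = -log(1.55e-04) = 3.8097. pH = pKa + log([A⁻]/[HA]), so log([A⁻]/[HA]) = pH − pKa = 3.51 − 3.8097 = -0.2997. [A⁻]/[HA] = 10^(-0.2997) = 0.502

[A⁻]/[HA] = 0.502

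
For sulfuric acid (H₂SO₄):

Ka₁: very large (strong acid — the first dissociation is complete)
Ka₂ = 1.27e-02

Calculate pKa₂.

pKa₂ = -log(Ka₂) = -log(1.27e-02) = 1.90.

pK_{a2} = 1.90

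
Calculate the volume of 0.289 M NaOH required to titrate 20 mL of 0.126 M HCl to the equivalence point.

At equivalence: moles acid = moles base. moles HCl = 0.126 × 20/1000 = 0.00252 mol. V_base = moles / 0.289 × 1000 = 8.7 mL.

V_{base} = 8.7 mL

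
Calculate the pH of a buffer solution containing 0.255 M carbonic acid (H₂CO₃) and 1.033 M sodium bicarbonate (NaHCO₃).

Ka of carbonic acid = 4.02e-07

pKa = -log(4.02e-07) = 6.40. pH = pKa + log([A⁻]/[HA]) = 6.40 + log(1.033/0.255)

pH = 7.00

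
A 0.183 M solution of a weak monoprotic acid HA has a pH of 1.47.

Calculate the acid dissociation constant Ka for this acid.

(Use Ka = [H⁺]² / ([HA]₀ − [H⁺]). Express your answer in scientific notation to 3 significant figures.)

[H⁺] = 10^(−pH) = 10^(−1.47) = 3.388e-02 M. For HA ⇌ H⁺ + A⁻, Ka = [H⁺][A⁻]/[HA] = [H⁺]² / ([HA]₀ − [H⁺]) = (3.388e-02)² / (0.183 − 3.388e-02) = 7.70e-03.

K_a = 7.70e-03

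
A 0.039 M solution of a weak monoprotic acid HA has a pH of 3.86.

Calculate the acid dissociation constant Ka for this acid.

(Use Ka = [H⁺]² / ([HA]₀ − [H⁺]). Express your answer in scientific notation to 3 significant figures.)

[H⁺] = 10^(−pH) = 10^(−3.86) = 1.380e-04 M. For HA ⇌ H⁺ + A⁻, Ka = [H⁺][A⁻]/[HA] = [H⁺]² / ([HA]₀ − [H⁺]) = (1.380e-04)² / (0.039 − 1.380e-04) = 4.90e-07.

K_a = 4.90e-07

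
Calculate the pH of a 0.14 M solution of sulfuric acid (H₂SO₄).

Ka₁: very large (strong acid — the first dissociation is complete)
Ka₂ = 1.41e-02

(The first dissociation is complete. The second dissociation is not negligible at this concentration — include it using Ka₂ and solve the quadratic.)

First dissociation is complete: [H⁺]₀ = [HSO₄⁻]₀ = C = 0.14 M. Second dissociation HSO₄⁻ ⇌ H⁺ + SO₄²⁻: let x = [SO₄²⁻]. Ka₂ = (C + x)·x / (C − x) = 1.41e-02 → x² + (C + Ka₂)·x − Ka₂·C = 0 → x² + 0.15410·x − 1.974e-03 = 0. x = (−0.15410 + √(0.15410² + 4 × 1.974e-03)) / 2 = 1.1892e-02 M. [H⁺] = C + x = 0.14 + 1.1892e-02 = 1.5189e-01 M. pH = -log(1.5189e-01) = 0.82.

pH = 0.82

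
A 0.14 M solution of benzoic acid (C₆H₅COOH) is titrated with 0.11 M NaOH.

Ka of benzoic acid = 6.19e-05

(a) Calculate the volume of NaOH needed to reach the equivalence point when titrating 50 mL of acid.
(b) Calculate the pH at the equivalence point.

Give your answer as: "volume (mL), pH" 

moles acid = 0.14 × 50/1000 = 0.007 mol; V_base = moles/0.11 × 1000 = 63.6 mL. At equivalence only the conjugate base is present: [A⁻] = 0.007/0.114 = 6.1600e-02 M. Kb = Kw/Ka = 1.62e-10; [OH⁻] = √(Kb × [A⁻]) = 3.1546e-06; pOH = 5.50; pH = 14 - pOH = 8.50.

V = 63.6 mL, pH = 8.50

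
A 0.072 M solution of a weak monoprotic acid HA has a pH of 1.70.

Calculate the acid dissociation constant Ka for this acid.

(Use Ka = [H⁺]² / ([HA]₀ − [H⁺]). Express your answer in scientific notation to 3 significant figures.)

[H⁺] = 10^(−pH) = 10^(−1.70) = 1.995e-02 M. For HA ⇌ H⁺ + A⁻, Ka = [H⁺][A⁻]/[HA] = [H⁺]² / ([HA]₀ − [H⁺]) = (1.995e-02)² / (0.072 − 1.995e-02) = 7.65e-03.

K_a = 7.65e-03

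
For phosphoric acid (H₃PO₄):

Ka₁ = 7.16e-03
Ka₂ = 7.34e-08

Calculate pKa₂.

pKa₂ = -log(Ka₂) = -log(7.34e-08) = 7.13.

pK_{a2} = 7.13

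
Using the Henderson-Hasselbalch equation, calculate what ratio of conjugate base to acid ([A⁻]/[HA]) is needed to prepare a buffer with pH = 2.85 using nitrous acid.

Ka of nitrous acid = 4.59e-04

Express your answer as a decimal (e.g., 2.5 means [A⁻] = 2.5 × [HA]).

pKa = -log(4.59e-04) = 3.3382. pH = pKa + log([A⁻]/[HA]), so log([A⁻]/[HA]) = pH − pKa = 2.85 − 3.3382 = -0.4882. [A⁻]/[HA] = 10^(-0.4882) = 0.325

[A⁻]/[HA] = 0.325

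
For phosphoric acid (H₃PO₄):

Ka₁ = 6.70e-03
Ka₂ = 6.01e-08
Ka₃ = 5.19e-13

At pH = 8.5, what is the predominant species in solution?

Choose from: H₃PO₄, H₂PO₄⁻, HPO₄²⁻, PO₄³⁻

pKa₁ = 2.17, pKa₂ = 7.22, pKa₃ = 12.28. For a polyprotic acid the predominant species crosses at each pKa: below pKa_n the protonated form dominates, above it the deprotonated form does. At pH = 8.5, the predominant species is HPO₄²⁻.

HPO₄²⁻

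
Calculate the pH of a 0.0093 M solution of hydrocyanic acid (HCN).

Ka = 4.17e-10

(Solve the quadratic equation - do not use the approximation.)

x² + Ka×x - Ka×C = 0. Using quadratic formula: [H⁺] = 1.9691e-06

pH = 5.71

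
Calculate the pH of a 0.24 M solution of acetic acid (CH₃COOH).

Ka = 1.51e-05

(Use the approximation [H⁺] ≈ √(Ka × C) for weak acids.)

[H⁺] = √(Ka × C) = √(1.51e-05 × 0.24) = 1.9037e-03. pH = -log(1.9037e-03)

pH = 2.72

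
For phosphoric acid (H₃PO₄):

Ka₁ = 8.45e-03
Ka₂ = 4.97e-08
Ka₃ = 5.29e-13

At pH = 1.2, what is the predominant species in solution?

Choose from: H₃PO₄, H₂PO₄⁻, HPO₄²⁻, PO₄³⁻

pKa₁ = 2.07, pKa₂ = 7.30, pKa₃ = 12.28. For a polyprotic acid the predominant species crosses at each pKa: below pKa_n the protonated form dominates, above it the deprotonated form does. At pH = 1.2, the predominant species is H₃PO₄.

H₃PO₄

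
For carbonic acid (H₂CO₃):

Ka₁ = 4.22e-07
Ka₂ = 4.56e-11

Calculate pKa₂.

pKa₂ = -log(Ka₂) = -log(4.56e-11) = 10.34.

pK_{a2} = 10.34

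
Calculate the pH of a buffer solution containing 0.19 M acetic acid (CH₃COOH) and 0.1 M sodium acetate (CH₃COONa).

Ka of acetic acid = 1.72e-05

pKa = -log(1.72e-05) = 4.76. pH = pKa + log([A⁻]/[HA]) = 4.76 + log(0.1/0.19)

pH = 4.49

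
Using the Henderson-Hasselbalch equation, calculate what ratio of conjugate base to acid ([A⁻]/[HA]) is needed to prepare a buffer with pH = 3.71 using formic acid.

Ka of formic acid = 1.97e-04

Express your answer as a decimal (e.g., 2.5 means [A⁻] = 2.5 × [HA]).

pKa = -log(1.97e-04) = 3.7055. pH = pKa + log([A⁻]/[HA]), so log([A⁻]/[HA]) = pH − pKa = 3.71 − 3.7055 = 0.0045. [A⁻]/[HA] = 10^(0.0045) = 1.01

[A⁻]/[HA] = 1.01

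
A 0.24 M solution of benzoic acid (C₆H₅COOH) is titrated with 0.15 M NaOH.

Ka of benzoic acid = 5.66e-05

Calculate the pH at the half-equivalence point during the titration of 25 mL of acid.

At half-equivalence [HA] = [A⁻], so Henderson-Hasselbalch gives pH = pKa = -log(5.66e-05) = 4.25.

pH = pKa = 4.25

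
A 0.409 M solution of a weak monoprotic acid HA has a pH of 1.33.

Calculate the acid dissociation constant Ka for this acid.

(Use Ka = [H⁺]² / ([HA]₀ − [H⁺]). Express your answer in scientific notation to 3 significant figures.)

[H⁺] = 10^(−pH) = 10^(−1.33) = 4.677e-02 M. For HA ⇌ H⁺ + A⁻, Ka = [H⁺][A⁻]/[HA] = [H⁺]² / ([HA]₀ − [H⁺]) = (4.677e-02)² / (0.409 − 4.677e-02) = 6.04e-03.

K_a = 6.04e-03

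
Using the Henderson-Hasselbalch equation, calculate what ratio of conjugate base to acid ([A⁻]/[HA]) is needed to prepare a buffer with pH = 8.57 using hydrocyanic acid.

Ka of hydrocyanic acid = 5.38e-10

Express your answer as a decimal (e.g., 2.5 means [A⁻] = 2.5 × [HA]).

pKa = -log(5.38e-10) = 9.2692. pH = pKa + log([A⁻]/[HA]), so log([A⁻]/[HA]) = pH − pKa = 8.57 − 9.2692 = -0.6992. [A⁻]/[HA] = 10^(-0.6992) = 0.200

[A⁻]/[HA] = 0.200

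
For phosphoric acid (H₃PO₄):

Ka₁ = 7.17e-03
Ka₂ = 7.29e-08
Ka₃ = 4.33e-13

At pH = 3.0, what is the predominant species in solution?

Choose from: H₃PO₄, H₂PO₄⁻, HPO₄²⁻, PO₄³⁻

pKa₁ = 2.14, pKa₂ = 7.14, pKa₃ = 12.36. For a polyprotic acid the predominant species crosses at each pKa: below pKa_n the protonated form dominates, above it the deprotonated form does. At pH = 3.0, the predominant species is H₂PO₄⁻.

H₂PO₄⁻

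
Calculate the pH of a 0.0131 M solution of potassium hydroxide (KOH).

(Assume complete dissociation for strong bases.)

[OH⁻] = 0.0131 M for strong base. pOH = -log[OH⁻] = 1.88, pH = 14 - pOH

pH = 12.12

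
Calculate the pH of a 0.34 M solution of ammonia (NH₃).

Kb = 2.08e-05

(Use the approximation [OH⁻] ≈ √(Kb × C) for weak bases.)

[OH⁻] = √(Kb × C) = √(2.08e-05 × 0.34) = 2.6593e-03. pOH = 2.58, pH = 14 - pOH

pH = 11.42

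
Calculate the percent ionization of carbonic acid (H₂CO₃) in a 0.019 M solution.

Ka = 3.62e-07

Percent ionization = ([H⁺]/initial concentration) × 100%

Using Ka equilibrium: x² + Ka×x - Ka×C = 0. Solving: [H⁺] = 8.2753e-05. Percent = (8.2753e-05/0.019) × 100

Percent ionization = 0.436%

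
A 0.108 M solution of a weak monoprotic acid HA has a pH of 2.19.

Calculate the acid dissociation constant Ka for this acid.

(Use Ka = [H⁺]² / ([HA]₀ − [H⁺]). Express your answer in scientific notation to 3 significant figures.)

[H⁺] = 10^(−pH) = 10^(−2.19) = 6.457e-03 M. For HA ⇌ H⁺ + A⁻, Ka = [H⁺][A⁻]/[HA] = [H⁺]² / ([HA]₀ − [H⁺]) = (6.457e-03)² / (0.108 − 6.457e-03) = 4.11e-04.

K_a = 4.11e-04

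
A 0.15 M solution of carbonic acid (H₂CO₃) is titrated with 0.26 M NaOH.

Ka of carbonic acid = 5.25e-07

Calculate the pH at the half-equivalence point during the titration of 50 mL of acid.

At half-equivalence [HA] = [A⁻], so Henderson-Hasselbalch gives pH = pKa = -log(5.25e-07) = 6.28.

pH = pKa = 6.28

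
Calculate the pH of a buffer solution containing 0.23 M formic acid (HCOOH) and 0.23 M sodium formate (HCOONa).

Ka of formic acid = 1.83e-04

pKa = -log(1.83e-04) = 3.74. pH = pKa + log([A⁻]/[HA]) = 3.74 + log(0.23/0.23)

pH = 3.74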